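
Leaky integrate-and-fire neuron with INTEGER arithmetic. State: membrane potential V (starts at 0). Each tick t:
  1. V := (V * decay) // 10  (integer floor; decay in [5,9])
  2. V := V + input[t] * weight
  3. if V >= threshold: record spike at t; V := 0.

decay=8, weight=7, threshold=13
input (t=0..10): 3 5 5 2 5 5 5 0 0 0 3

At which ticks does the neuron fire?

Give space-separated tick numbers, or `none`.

Answer: 0 1 2 3 4 5 6 10

Derivation:
t=0: input=3 -> V=0 FIRE
t=1: input=5 -> V=0 FIRE
t=2: input=5 -> V=0 FIRE
t=3: input=2 -> V=0 FIRE
t=4: input=5 -> V=0 FIRE
t=5: input=5 -> V=0 FIRE
t=6: input=5 -> V=0 FIRE
t=7: input=0 -> V=0
t=8: input=0 -> V=0
t=9: input=0 -> V=0
t=10: input=3 -> V=0 FIRE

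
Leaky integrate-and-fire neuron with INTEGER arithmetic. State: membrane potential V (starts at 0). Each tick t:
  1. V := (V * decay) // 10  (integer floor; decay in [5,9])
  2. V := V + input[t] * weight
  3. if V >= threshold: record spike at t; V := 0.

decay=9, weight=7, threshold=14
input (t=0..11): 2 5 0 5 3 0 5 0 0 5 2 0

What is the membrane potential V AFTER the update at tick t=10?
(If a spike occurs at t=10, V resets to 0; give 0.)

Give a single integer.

t=0: input=2 -> V=0 FIRE
t=1: input=5 -> V=0 FIRE
t=2: input=0 -> V=0
t=3: input=5 -> V=0 FIRE
t=4: input=3 -> V=0 FIRE
t=5: input=0 -> V=0
t=6: input=5 -> V=0 FIRE
t=7: input=0 -> V=0
t=8: input=0 -> V=0
t=9: input=5 -> V=0 FIRE
t=10: input=2 -> V=0 FIRE
t=11: input=0 -> V=0

Answer: 0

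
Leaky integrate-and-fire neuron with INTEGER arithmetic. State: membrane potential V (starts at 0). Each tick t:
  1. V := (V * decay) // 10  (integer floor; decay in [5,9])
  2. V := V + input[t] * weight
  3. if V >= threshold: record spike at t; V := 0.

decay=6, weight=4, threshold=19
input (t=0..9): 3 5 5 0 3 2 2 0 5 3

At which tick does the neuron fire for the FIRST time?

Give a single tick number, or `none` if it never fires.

Answer: 1

Derivation:
t=0: input=3 -> V=12
t=1: input=5 -> V=0 FIRE
t=2: input=5 -> V=0 FIRE
t=3: input=0 -> V=0
t=4: input=3 -> V=12
t=5: input=2 -> V=15
t=6: input=2 -> V=17
t=7: input=0 -> V=10
t=8: input=5 -> V=0 FIRE
t=9: input=3 -> V=12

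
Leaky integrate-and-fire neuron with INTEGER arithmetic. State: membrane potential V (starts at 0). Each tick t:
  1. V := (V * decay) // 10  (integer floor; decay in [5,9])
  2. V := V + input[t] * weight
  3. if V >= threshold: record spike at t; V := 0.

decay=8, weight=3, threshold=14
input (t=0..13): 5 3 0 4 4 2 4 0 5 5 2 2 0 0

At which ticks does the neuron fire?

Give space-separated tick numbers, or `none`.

t=0: input=5 -> V=0 FIRE
t=1: input=3 -> V=9
t=2: input=0 -> V=7
t=3: input=4 -> V=0 FIRE
t=4: input=4 -> V=12
t=5: input=2 -> V=0 FIRE
t=6: input=4 -> V=12
t=7: input=0 -> V=9
t=8: input=5 -> V=0 FIRE
t=9: input=5 -> V=0 FIRE
t=10: input=2 -> V=6
t=11: input=2 -> V=10
t=12: input=0 -> V=8
t=13: input=0 -> V=6

Answer: 0 3 5 8 9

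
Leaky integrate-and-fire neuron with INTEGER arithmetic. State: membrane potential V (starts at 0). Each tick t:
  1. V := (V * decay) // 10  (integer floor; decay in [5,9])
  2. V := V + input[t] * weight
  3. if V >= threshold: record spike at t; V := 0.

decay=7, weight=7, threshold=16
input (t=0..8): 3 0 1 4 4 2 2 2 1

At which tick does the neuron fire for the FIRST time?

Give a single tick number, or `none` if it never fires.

t=0: input=3 -> V=0 FIRE
t=1: input=0 -> V=0
t=2: input=1 -> V=7
t=3: input=4 -> V=0 FIRE
t=4: input=4 -> V=0 FIRE
t=5: input=2 -> V=14
t=6: input=2 -> V=0 FIRE
t=7: input=2 -> V=14
t=8: input=1 -> V=0 FIRE

Answer: 0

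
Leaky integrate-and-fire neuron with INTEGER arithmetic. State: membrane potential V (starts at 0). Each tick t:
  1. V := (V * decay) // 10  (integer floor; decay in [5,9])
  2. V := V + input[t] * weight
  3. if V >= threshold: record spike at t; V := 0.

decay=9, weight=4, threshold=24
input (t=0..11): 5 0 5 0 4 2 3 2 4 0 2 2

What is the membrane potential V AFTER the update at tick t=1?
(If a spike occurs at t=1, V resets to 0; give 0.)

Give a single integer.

Answer: 18

Derivation:
t=0: input=5 -> V=20
t=1: input=0 -> V=18
t=2: input=5 -> V=0 FIRE
t=3: input=0 -> V=0
t=4: input=4 -> V=16
t=5: input=2 -> V=22
t=6: input=3 -> V=0 FIRE
t=7: input=2 -> V=8
t=8: input=4 -> V=23
t=9: input=0 -> V=20
t=10: input=2 -> V=0 FIRE
t=11: input=2 -> V=8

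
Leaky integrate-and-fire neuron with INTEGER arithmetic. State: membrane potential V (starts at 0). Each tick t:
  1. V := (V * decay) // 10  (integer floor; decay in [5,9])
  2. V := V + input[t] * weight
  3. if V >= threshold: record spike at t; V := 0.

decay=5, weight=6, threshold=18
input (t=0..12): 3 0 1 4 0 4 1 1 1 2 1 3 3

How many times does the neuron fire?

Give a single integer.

Answer: 5

Derivation:
t=0: input=3 -> V=0 FIRE
t=1: input=0 -> V=0
t=2: input=1 -> V=6
t=3: input=4 -> V=0 FIRE
t=4: input=0 -> V=0
t=5: input=4 -> V=0 FIRE
t=6: input=1 -> V=6
t=7: input=1 -> V=9
t=8: input=1 -> V=10
t=9: input=2 -> V=17
t=10: input=1 -> V=14
t=11: input=3 -> V=0 FIRE
t=12: input=3 -> V=0 FIRE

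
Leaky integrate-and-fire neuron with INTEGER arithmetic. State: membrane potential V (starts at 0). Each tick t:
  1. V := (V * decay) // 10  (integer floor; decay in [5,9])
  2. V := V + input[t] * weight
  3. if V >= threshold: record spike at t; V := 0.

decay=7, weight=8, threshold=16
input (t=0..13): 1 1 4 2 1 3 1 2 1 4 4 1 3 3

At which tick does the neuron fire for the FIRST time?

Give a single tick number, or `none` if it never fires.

t=0: input=1 -> V=8
t=1: input=1 -> V=13
t=2: input=4 -> V=0 FIRE
t=3: input=2 -> V=0 FIRE
t=4: input=1 -> V=8
t=5: input=3 -> V=0 FIRE
t=6: input=1 -> V=8
t=7: input=2 -> V=0 FIRE
t=8: input=1 -> V=8
t=9: input=4 -> V=0 FIRE
t=10: input=4 -> V=0 FIRE
t=11: input=1 -> V=8
t=12: input=3 -> V=0 FIRE
t=13: input=3 -> V=0 FIRE

Answer: 2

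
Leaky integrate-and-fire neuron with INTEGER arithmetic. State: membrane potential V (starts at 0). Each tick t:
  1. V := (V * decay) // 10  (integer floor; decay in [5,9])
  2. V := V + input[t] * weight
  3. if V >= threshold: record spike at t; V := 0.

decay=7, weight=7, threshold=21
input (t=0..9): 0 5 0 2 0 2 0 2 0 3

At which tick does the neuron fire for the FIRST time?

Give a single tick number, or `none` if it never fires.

Answer: 1

Derivation:
t=0: input=0 -> V=0
t=1: input=5 -> V=0 FIRE
t=2: input=0 -> V=0
t=3: input=2 -> V=14
t=4: input=0 -> V=9
t=5: input=2 -> V=20
t=6: input=0 -> V=14
t=7: input=2 -> V=0 FIRE
t=8: input=0 -> V=0
t=9: input=3 -> V=0 FIRE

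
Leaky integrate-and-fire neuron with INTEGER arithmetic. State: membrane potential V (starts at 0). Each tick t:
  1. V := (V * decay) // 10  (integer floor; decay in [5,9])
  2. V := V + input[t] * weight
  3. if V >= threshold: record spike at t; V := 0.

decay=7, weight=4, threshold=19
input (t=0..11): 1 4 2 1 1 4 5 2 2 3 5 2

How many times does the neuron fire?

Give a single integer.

t=0: input=1 -> V=4
t=1: input=4 -> V=18
t=2: input=2 -> V=0 FIRE
t=3: input=1 -> V=4
t=4: input=1 -> V=6
t=5: input=4 -> V=0 FIRE
t=6: input=5 -> V=0 FIRE
t=7: input=2 -> V=8
t=8: input=2 -> V=13
t=9: input=3 -> V=0 FIRE
t=10: input=5 -> V=0 FIRE
t=11: input=2 -> V=8

Answer: 5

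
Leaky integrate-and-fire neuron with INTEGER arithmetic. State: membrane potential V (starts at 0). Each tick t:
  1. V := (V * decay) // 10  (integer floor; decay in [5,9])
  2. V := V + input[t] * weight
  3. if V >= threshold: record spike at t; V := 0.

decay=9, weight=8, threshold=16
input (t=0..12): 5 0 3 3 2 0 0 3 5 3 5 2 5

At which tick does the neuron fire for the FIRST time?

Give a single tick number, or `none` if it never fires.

t=0: input=5 -> V=0 FIRE
t=1: input=0 -> V=0
t=2: input=3 -> V=0 FIRE
t=3: input=3 -> V=0 FIRE
t=4: input=2 -> V=0 FIRE
t=5: input=0 -> V=0
t=6: input=0 -> V=0
t=7: input=3 -> V=0 FIRE
t=8: input=5 -> V=0 FIRE
t=9: input=3 -> V=0 FIRE
t=10: input=5 -> V=0 FIRE
t=11: input=2 -> V=0 FIRE
t=12: input=5 -> V=0 FIRE

Answer: 0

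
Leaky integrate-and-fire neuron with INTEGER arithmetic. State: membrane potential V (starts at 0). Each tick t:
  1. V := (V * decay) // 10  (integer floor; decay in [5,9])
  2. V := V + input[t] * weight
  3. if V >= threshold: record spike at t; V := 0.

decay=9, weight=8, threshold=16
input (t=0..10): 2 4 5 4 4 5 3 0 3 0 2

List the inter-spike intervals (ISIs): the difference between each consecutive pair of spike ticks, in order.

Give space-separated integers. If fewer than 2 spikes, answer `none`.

t=0: input=2 -> V=0 FIRE
t=1: input=4 -> V=0 FIRE
t=2: input=5 -> V=0 FIRE
t=3: input=4 -> V=0 FIRE
t=4: input=4 -> V=0 FIRE
t=5: input=5 -> V=0 FIRE
t=6: input=3 -> V=0 FIRE
t=7: input=0 -> V=0
t=8: input=3 -> V=0 FIRE
t=9: input=0 -> V=0
t=10: input=2 -> V=0 FIRE

Answer: 1 1 1 1 1 1 2 2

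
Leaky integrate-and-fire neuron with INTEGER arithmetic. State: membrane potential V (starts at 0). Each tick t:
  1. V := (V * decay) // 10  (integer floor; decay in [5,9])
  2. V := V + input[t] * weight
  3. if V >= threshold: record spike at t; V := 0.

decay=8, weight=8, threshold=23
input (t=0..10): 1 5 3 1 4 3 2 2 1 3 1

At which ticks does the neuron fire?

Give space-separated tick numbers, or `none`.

t=0: input=1 -> V=8
t=1: input=5 -> V=0 FIRE
t=2: input=3 -> V=0 FIRE
t=3: input=1 -> V=8
t=4: input=4 -> V=0 FIRE
t=5: input=3 -> V=0 FIRE
t=6: input=2 -> V=16
t=7: input=2 -> V=0 FIRE
t=8: input=1 -> V=8
t=9: input=3 -> V=0 FIRE
t=10: input=1 -> V=8

Answer: 1 2 4 5 7 9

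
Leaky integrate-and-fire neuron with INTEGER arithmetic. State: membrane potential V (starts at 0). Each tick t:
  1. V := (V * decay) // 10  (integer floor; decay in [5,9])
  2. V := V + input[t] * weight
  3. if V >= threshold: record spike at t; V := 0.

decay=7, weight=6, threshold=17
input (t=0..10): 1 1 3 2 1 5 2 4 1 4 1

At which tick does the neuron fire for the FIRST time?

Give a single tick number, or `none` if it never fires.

Answer: 2

Derivation:
t=0: input=1 -> V=6
t=1: input=1 -> V=10
t=2: input=3 -> V=0 FIRE
t=3: input=2 -> V=12
t=4: input=1 -> V=14
t=5: input=5 -> V=0 FIRE
t=6: input=2 -> V=12
t=7: input=4 -> V=0 FIRE
t=8: input=1 -> V=6
t=9: input=4 -> V=0 FIRE
t=10: input=1 -> V=6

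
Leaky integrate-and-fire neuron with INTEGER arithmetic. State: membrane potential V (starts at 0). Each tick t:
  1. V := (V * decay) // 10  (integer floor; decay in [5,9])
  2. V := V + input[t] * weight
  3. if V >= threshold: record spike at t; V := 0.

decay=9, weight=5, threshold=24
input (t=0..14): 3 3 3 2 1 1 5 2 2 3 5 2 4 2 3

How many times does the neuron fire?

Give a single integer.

Answer: 7

Derivation:
t=0: input=3 -> V=15
t=1: input=3 -> V=0 FIRE
t=2: input=3 -> V=15
t=3: input=2 -> V=23
t=4: input=1 -> V=0 FIRE
t=5: input=1 -> V=5
t=6: input=5 -> V=0 FIRE
t=7: input=2 -> V=10
t=8: input=2 -> V=19
t=9: input=3 -> V=0 FIRE
t=10: input=5 -> V=0 FIRE
t=11: input=2 -> V=10
t=12: input=4 -> V=0 FIRE
t=13: input=2 -> V=10
t=14: input=3 -> V=0 FIRE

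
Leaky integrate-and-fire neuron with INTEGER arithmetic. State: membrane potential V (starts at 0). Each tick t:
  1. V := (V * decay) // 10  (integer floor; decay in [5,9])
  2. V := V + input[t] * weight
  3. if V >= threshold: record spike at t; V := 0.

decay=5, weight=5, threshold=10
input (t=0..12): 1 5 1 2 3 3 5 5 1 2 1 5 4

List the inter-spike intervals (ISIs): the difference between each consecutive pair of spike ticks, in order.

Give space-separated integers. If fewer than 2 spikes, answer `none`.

t=0: input=1 -> V=5
t=1: input=5 -> V=0 FIRE
t=2: input=1 -> V=5
t=3: input=2 -> V=0 FIRE
t=4: input=3 -> V=0 FIRE
t=5: input=3 -> V=0 FIRE
t=6: input=5 -> V=0 FIRE
t=7: input=5 -> V=0 FIRE
t=8: input=1 -> V=5
t=9: input=2 -> V=0 FIRE
t=10: input=1 -> V=5
t=11: input=5 -> V=0 FIRE
t=12: input=4 -> V=0 FIRE

Answer: 2 1 1 1 1 2 2 1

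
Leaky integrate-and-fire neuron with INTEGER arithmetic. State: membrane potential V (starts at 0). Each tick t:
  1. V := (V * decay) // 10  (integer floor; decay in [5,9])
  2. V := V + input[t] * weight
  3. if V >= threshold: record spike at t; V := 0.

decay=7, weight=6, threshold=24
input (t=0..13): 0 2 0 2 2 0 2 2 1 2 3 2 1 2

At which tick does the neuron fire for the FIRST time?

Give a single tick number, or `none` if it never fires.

t=0: input=0 -> V=0
t=1: input=2 -> V=12
t=2: input=0 -> V=8
t=3: input=2 -> V=17
t=4: input=2 -> V=23
t=5: input=0 -> V=16
t=6: input=2 -> V=23
t=7: input=2 -> V=0 FIRE
t=8: input=1 -> V=6
t=9: input=2 -> V=16
t=10: input=3 -> V=0 FIRE
t=11: input=2 -> V=12
t=12: input=1 -> V=14
t=13: input=2 -> V=21

Answer: 7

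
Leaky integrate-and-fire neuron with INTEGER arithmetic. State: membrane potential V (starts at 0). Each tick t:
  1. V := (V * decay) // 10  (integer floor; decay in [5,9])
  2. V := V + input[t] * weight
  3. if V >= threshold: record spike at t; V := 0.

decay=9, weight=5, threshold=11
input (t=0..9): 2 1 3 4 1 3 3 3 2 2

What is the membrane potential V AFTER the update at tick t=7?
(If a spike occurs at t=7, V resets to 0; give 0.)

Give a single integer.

Answer: 0

Derivation:
t=0: input=2 -> V=10
t=1: input=1 -> V=0 FIRE
t=2: input=3 -> V=0 FIRE
t=3: input=4 -> V=0 FIRE
t=4: input=1 -> V=5
t=5: input=3 -> V=0 FIRE
t=6: input=3 -> V=0 FIRE
t=7: input=3 -> V=0 FIRE
t=8: input=2 -> V=10
t=9: input=2 -> V=0 FIRE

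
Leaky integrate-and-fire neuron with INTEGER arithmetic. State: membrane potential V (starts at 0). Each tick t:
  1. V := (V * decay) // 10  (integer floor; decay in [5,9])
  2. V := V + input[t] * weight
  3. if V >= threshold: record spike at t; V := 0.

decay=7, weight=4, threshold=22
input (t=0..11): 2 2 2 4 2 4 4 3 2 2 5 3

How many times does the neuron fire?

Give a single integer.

Answer: 3

Derivation:
t=0: input=2 -> V=8
t=1: input=2 -> V=13
t=2: input=2 -> V=17
t=3: input=4 -> V=0 FIRE
t=4: input=2 -> V=8
t=5: input=4 -> V=21
t=6: input=4 -> V=0 FIRE
t=7: input=3 -> V=12
t=8: input=2 -> V=16
t=9: input=2 -> V=19
t=10: input=5 -> V=0 FIRE
t=11: input=3 -> V=12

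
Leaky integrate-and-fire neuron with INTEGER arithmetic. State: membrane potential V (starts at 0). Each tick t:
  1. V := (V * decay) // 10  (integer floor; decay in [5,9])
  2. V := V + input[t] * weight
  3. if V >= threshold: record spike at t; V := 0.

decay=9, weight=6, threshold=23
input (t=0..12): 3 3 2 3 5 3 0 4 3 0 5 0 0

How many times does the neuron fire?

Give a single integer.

Answer: 5

Derivation:
t=0: input=3 -> V=18
t=1: input=3 -> V=0 FIRE
t=2: input=2 -> V=12
t=3: input=3 -> V=0 FIRE
t=4: input=5 -> V=0 FIRE
t=5: input=3 -> V=18
t=6: input=0 -> V=16
t=7: input=4 -> V=0 FIRE
t=8: input=3 -> V=18
t=9: input=0 -> V=16
t=10: input=5 -> V=0 FIRE
t=11: input=0 -> V=0
t=12: input=0 -> V=0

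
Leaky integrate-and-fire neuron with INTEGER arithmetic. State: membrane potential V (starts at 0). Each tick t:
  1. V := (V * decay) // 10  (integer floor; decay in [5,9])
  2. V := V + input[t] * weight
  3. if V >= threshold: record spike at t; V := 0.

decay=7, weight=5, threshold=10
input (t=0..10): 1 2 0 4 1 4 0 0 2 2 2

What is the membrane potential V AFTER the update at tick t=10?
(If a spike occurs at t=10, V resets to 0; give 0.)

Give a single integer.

Answer: 0

Derivation:
t=0: input=1 -> V=5
t=1: input=2 -> V=0 FIRE
t=2: input=0 -> V=0
t=3: input=4 -> V=0 FIRE
t=4: input=1 -> V=5
t=5: input=4 -> V=0 FIRE
t=6: input=0 -> V=0
t=7: input=0 -> V=0
t=8: input=2 -> V=0 FIRE
t=9: input=2 -> V=0 FIRE
t=10: input=2 -> V=0 FIRE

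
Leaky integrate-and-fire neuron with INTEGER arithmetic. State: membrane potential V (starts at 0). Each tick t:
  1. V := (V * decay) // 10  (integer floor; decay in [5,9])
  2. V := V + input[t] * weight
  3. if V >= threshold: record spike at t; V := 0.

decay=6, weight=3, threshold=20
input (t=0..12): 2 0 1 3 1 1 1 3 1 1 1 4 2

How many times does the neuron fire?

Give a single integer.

t=0: input=2 -> V=6
t=1: input=0 -> V=3
t=2: input=1 -> V=4
t=3: input=3 -> V=11
t=4: input=1 -> V=9
t=5: input=1 -> V=8
t=6: input=1 -> V=7
t=7: input=3 -> V=13
t=8: input=1 -> V=10
t=9: input=1 -> V=9
t=10: input=1 -> V=8
t=11: input=4 -> V=16
t=12: input=2 -> V=15

Answer: 0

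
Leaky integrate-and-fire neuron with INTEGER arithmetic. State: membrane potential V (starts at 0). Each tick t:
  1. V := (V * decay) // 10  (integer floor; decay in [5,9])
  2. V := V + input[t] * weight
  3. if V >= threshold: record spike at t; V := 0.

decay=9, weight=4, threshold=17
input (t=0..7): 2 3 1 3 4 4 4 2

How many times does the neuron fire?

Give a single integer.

t=0: input=2 -> V=8
t=1: input=3 -> V=0 FIRE
t=2: input=1 -> V=4
t=3: input=3 -> V=15
t=4: input=4 -> V=0 FIRE
t=5: input=4 -> V=16
t=6: input=4 -> V=0 FIRE
t=7: input=2 -> V=8

Answer: 3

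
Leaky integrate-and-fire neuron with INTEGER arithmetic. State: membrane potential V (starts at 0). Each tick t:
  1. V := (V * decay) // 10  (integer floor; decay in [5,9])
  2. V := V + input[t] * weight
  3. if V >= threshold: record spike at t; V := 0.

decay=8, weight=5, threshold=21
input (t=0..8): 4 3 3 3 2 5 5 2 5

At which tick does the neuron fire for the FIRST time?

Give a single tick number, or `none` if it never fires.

t=0: input=4 -> V=20
t=1: input=3 -> V=0 FIRE
t=2: input=3 -> V=15
t=3: input=3 -> V=0 FIRE
t=4: input=2 -> V=10
t=5: input=5 -> V=0 FIRE
t=6: input=5 -> V=0 FIRE
t=7: input=2 -> V=10
t=8: input=5 -> V=0 FIRE

Answer: 1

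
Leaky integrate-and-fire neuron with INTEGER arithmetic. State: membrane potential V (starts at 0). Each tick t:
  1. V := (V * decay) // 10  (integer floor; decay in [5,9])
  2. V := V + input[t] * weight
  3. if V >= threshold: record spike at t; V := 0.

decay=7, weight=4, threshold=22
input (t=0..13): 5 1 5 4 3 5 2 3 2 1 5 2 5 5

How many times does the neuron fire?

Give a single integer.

t=0: input=5 -> V=20
t=1: input=1 -> V=18
t=2: input=5 -> V=0 FIRE
t=3: input=4 -> V=16
t=4: input=3 -> V=0 FIRE
t=5: input=5 -> V=20
t=6: input=2 -> V=0 FIRE
t=7: input=3 -> V=12
t=8: input=2 -> V=16
t=9: input=1 -> V=15
t=10: input=5 -> V=0 FIRE
t=11: input=2 -> V=8
t=12: input=5 -> V=0 FIRE
t=13: input=5 -> V=20

Answer: 5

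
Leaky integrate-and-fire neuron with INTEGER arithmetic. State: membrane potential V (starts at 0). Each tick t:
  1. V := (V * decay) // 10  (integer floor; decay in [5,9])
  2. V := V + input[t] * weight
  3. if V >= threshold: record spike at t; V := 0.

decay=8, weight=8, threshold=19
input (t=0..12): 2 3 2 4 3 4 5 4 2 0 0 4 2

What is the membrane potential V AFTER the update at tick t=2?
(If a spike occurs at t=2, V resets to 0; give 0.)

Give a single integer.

Answer: 16

Derivation:
t=0: input=2 -> V=16
t=1: input=3 -> V=0 FIRE
t=2: input=2 -> V=16
t=3: input=4 -> V=0 FIRE
t=4: input=3 -> V=0 FIRE
t=5: input=4 -> V=0 FIRE
t=6: input=5 -> V=0 FIRE
t=7: input=4 -> V=0 FIRE
t=8: input=2 -> V=16
t=9: input=0 -> V=12
t=10: input=0 -> V=9
t=11: input=4 -> V=0 FIRE
t=12: input=2 -> V=16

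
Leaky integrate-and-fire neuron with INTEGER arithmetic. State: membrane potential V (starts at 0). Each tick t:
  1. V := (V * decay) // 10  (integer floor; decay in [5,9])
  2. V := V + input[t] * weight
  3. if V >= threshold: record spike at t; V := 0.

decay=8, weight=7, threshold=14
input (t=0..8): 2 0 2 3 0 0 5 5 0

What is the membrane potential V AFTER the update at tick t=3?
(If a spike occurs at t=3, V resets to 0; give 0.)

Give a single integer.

Answer: 0

Derivation:
t=0: input=2 -> V=0 FIRE
t=1: input=0 -> V=0
t=2: input=2 -> V=0 FIRE
t=3: input=3 -> V=0 FIRE
t=4: input=0 -> V=0
t=5: input=0 -> V=0
t=6: input=5 -> V=0 FIRE
t=7: input=5 -> V=0 FIRE
t=8: input=0 -> V=0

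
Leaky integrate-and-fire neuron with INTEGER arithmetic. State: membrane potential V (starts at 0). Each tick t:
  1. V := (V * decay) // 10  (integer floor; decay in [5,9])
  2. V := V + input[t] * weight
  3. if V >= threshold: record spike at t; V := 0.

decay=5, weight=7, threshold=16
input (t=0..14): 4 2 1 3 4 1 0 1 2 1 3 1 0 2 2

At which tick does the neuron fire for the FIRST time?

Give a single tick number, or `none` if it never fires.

Answer: 0

Derivation:
t=0: input=4 -> V=0 FIRE
t=1: input=2 -> V=14
t=2: input=1 -> V=14
t=3: input=3 -> V=0 FIRE
t=4: input=4 -> V=0 FIRE
t=5: input=1 -> V=7
t=6: input=0 -> V=3
t=7: input=1 -> V=8
t=8: input=2 -> V=0 FIRE
t=9: input=1 -> V=7
t=10: input=3 -> V=0 FIRE
t=11: input=1 -> V=7
t=12: input=0 -> V=3
t=13: input=2 -> V=15
t=14: input=2 -> V=0 FIRE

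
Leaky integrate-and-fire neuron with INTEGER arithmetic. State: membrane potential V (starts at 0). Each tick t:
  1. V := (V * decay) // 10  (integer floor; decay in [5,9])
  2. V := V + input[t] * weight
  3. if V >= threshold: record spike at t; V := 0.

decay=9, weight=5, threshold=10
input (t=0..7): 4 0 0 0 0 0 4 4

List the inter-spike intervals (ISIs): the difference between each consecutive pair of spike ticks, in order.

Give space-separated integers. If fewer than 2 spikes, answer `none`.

t=0: input=4 -> V=0 FIRE
t=1: input=0 -> V=0
t=2: input=0 -> V=0
t=3: input=0 -> V=0
t=4: input=0 -> V=0
t=5: input=0 -> V=0
t=6: input=4 -> V=0 FIRE
t=7: input=4 -> V=0 FIRE

Answer: 6 1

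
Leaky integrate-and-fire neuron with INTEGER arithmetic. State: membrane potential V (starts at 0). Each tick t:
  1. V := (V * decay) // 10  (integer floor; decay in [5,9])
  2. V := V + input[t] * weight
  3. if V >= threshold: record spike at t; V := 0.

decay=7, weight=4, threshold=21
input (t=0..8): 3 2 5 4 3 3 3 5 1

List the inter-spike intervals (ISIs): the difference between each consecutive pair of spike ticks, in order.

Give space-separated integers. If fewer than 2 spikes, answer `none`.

t=0: input=3 -> V=12
t=1: input=2 -> V=16
t=2: input=5 -> V=0 FIRE
t=3: input=4 -> V=16
t=4: input=3 -> V=0 FIRE
t=5: input=3 -> V=12
t=6: input=3 -> V=20
t=7: input=5 -> V=0 FIRE
t=8: input=1 -> V=4

Answer: 2 3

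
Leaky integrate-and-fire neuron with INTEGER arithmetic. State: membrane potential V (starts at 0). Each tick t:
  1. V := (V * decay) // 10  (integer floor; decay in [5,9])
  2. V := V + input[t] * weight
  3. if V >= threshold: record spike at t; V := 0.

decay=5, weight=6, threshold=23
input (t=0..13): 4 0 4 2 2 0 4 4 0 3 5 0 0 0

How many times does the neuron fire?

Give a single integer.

Answer: 5

Derivation:
t=0: input=4 -> V=0 FIRE
t=1: input=0 -> V=0
t=2: input=4 -> V=0 FIRE
t=3: input=2 -> V=12
t=4: input=2 -> V=18
t=5: input=0 -> V=9
t=6: input=4 -> V=0 FIRE
t=7: input=4 -> V=0 FIRE
t=8: input=0 -> V=0
t=9: input=3 -> V=18
t=10: input=5 -> V=0 FIRE
t=11: input=0 -> V=0
t=12: input=0 -> V=0
t=13: input=0 -> V=0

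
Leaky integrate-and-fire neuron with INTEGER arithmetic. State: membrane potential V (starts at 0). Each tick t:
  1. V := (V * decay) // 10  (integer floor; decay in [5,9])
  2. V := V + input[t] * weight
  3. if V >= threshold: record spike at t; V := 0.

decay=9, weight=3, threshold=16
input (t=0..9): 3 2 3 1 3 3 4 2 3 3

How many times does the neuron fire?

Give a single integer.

Answer: 4

Derivation:
t=0: input=3 -> V=9
t=1: input=2 -> V=14
t=2: input=3 -> V=0 FIRE
t=3: input=1 -> V=3
t=4: input=3 -> V=11
t=5: input=3 -> V=0 FIRE
t=6: input=4 -> V=12
t=7: input=2 -> V=0 FIRE
t=8: input=3 -> V=9
t=9: input=3 -> V=0 FIRE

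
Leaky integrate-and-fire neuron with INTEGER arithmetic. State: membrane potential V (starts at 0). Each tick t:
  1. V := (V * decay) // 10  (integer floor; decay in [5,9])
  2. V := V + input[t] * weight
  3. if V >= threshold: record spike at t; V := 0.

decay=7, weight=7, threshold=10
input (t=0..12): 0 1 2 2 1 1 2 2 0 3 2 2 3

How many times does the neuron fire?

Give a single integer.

t=0: input=0 -> V=0
t=1: input=1 -> V=7
t=2: input=2 -> V=0 FIRE
t=3: input=2 -> V=0 FIRE
t=4: input=1 -> V=7
t=5: input=1 -> V=0 FIRE
t=6: input=2 -> V=0 FIRE
t=7: input=2 -> V=0 FIRE
t=8: input=0 -> V=0
t=9: input=3 -> V=0 FIRE
t=10: input=2 -> V=0 FIRE
t=11: input=2 -> V=0 FIRE
t=12: input=3 -> V=0 FIRE

Answer: 9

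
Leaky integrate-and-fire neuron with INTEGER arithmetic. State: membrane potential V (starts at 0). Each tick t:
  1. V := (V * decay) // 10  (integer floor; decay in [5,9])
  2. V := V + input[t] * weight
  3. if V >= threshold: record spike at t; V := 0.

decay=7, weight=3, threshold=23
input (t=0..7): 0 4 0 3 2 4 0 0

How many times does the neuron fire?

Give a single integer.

t=0: input=0 -> V=0
t=1: input=4 -> V=12
t=2: input=0 -> V=8
t=3: input=3 -> V=14
t=4: input=2 -> V=15
t=5: input=4 -> V=22
t=6: input=0 -> V=15
t=7: input=0 -> V=10

Answer: 0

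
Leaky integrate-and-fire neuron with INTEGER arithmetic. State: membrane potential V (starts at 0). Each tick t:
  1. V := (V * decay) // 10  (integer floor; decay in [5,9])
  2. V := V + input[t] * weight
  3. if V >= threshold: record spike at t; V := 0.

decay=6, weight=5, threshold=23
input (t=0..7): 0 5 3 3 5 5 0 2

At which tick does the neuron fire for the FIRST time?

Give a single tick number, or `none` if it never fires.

t=0: input=0 -> V=0
t=1: input=5 -> V=0 FIRE
t=2: input=3 -> V=15
t=3: input=3 -> V=0 FIRE
t=4: input=5 -> V=0 FIRE
t=5: input=5 -> V=0 FIRE
t=6: input=0 -> V=0
t=7: input=2 -> V=10

Answer: 1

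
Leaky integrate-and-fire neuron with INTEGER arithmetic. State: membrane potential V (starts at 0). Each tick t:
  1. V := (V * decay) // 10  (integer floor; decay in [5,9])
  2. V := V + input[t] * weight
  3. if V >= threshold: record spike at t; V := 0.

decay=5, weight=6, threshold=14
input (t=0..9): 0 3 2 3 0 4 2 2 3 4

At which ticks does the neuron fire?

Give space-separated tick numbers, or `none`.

t=0: input=0 -> V=0
t=1: input=3 -> V=0 FIRE
t=2: input=2 -> V=12
t=3: input=3 -> V=0 FIRE
t=4: input=0 -> V=0
t=5: input=4 -> V=0 FIRE
t=6: input=2 -> V=12
t=7: input=2 -> V=0 FIRE
t=8: input=3 -> V=0 FIRE
t=9: input=4 -> V=0 FIRE

Answer: 1 3 5 7 8 9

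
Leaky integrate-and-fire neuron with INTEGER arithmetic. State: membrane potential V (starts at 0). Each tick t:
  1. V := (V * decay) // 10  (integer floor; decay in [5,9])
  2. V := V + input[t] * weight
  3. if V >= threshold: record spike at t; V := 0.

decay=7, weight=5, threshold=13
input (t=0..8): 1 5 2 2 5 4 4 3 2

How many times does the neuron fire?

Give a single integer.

t=0: input=1 -> V=5
t=1: input=5 -> V=0 FIRE
t=2: input=2 -> V=10
t=3: input=2 -> V=0 FIRE
t=4: input=5 -> V=0 FIRE
t=5: input=4 -> V=0 FIRE
t=6: input=4 -> V=0 FIRE
t=7: input=3 -> V=0 FIRE
t=8: input=2 -> V=10

Answer: 6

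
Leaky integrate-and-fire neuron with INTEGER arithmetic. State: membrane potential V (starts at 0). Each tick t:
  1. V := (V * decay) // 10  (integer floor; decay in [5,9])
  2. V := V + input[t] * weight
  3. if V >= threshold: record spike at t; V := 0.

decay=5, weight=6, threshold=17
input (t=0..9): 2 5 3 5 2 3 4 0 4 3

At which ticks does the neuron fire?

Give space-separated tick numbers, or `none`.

t=0: input=2 -> V=12
t=1: input=5 -> V=0 FIRE
t=2: input=3 -> V=0 FIRE
t=3: input=5 -> V=0 FIRE
t=4: input=2 -> V=12
t=5: input=3 -> V=0 FIRE
t=6: input=4 -> V=0 FIRE
t=7: input=0 -> V=0
t=8: input=4 -> V=0 FIRE
t=9: input=3 -> V=0 FIRE

Answer: 1 2 3 5 6 8 9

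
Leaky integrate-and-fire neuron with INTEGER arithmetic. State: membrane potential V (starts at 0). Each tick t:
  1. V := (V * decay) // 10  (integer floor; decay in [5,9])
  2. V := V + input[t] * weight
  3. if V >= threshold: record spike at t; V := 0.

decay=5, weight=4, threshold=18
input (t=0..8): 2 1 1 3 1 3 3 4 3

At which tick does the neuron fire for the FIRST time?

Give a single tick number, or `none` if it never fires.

t=0: input=2 -> V=8
t=1: input=1 -> V=8
t=2: input=1 -> V=8
t=3: input=3 -> V=16
t=4: input=1 -> V=12
t=5: input=3 -> V=0 FIRE
t=6: input=3 -> V=12
t=7: input=4 -> V=0 FIRE
t=8: input=3 -> V=12

Answer: 5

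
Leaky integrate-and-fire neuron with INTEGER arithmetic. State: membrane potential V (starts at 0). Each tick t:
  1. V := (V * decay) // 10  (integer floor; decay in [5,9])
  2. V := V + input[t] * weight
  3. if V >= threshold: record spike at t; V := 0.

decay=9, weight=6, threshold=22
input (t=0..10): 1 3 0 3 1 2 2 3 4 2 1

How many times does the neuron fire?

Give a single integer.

Answer: 4

Derivation:
t=0: input=1 -> V=6
t=1: input=3 -> V=0 FIRE
t=2: input=0 -> V=0
t=3: input=3 -> V=18
t=4: input=1 -> V=0 FIRE
t=5: input=2 -> V=12
t=6: input=2 -> V=0 FIRE
t=7: input=3 -> V=18
t=8: input=4 -> V=0 FIRE
t=9: input=2 -> V=12
t=10: input=1 -> V=16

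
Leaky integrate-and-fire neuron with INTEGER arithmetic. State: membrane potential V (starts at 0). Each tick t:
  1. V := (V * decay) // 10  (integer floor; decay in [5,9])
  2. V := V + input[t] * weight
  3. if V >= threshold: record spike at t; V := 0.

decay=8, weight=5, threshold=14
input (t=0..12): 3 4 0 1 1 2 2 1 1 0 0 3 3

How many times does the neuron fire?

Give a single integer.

Answer: 6

Derivation:
t=0: input=3 -> V=0 FIRE
t=1: input=4 -> V=0 FIRE
t=2: input=0 -> V=0
t=3: input=1 -> V=5
t=4: input=1 -> V=9
t=5: input=2 -> V=0 FIRE
t=6: input=2 -> V=10
t=7: input=1 -> V=13
t=8: input=1 -> V=0 FIRE
t=9: input=0 -> V=0
t=10: input=0 -> V=0
t=11: input=3 -> V=0 FIRE
t=12: input=3 -> V=0 FIRE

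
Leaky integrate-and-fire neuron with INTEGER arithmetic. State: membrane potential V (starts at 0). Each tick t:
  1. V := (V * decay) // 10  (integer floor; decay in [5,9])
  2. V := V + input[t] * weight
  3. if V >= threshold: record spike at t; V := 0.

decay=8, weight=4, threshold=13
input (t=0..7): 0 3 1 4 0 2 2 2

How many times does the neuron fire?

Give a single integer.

Answer: 3

Derivation:
t=0: input=0 -> V=0
t=1: input=3 -> V=12
t=2: input=1 -> V=0 FIRE
t=3: input=4 -> V=0 FIRE
t=4: input=0 -> V=0
t=5: input=2 -> V=8
t=6: input=2 -> V=0 FIRE
t=7: input=2 -> V=8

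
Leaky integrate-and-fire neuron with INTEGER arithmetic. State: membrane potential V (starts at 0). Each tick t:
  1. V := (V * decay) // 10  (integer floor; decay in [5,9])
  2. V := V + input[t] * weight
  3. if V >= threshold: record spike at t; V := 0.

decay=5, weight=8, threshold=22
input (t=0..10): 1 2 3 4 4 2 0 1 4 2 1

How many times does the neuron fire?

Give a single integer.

t=0: input=1 -> V=8
t=1: input=2 -> V=20
t=2: input=3 -> V=0 FIRE
t=3: input=4 -> V=0 FIRE
t=4: input=4 -> V=0 FIRE
t=5: input=2 -> V=16
t=6: input=0 -> V=8
t=7: input=1 -> V=12
t=8: input=4 -> V=0 FIRE
t=9: input=2 -> V=16
t=10: input=1 -> V=16

Answer: 4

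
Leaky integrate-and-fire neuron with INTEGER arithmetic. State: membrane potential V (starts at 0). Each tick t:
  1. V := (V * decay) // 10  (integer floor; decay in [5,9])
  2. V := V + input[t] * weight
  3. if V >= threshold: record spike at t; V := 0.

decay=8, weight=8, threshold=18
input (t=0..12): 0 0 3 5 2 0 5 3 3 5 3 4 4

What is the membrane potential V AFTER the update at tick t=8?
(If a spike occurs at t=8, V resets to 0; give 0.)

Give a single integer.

Answer: 0

Derivation:
t=0: input=0 -> V=0
t=1: input=0 -> V=0
t=2: input=3 -> V=0 FIRE
t=3: input=5 -> V=0 FIRE
t=4: input=2 -> V=16
t=5: input=0 -> V=12
t=6: input=5 -> V=0 FIRE
t=7: input=3 -> V=0 FIRE
t=8: input=3 -> V=0 FIRE
t=9: input=5 -> V=0 FIRE
t=10: input=3 -> V=0 FIRE
t=11: input=4 -> V=0 FIRE
t=12: input=4 -> V=0 FIRE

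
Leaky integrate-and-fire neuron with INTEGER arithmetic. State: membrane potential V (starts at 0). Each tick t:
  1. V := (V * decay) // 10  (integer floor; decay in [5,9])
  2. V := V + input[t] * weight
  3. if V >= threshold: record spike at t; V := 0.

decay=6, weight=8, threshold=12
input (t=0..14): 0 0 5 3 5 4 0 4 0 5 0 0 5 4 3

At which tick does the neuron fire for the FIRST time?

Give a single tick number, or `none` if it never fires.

t=0: input=0 -> V=0
t=1: input=0 -> V=0
t=2: input=5 -> V=0 FIRE
t=3: input=3 -> V=0 FIRE
t=4: input=5 -> V=0 FIRE
t=5: input=4 -> V=0 FIRE
t=6: input=0 -> V=0
t=7: input=4 -> V=0 FIRE
t=8: input=0 -> V=0
t=9: input=5 -> V=0 FIRE
t=10: input=0 -> V=0
t=11: input=0 -> V=0
t=12: input=5 -> V=0 FIRE
t=13: input=4 -> V=0 FIRE
t=14: input=3 -> V=0 FIRE

Answer: 2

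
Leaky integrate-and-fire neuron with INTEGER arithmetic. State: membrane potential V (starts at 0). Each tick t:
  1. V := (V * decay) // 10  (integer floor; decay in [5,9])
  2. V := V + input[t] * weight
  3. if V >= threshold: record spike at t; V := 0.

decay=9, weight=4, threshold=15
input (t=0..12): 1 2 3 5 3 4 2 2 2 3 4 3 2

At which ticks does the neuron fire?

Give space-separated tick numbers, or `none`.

t=0: input=1 -> V=4
t=1: input=2 -> V=11
t=2: input=3 -> V=0 FIRE
t=3: input=5 -> V=0 FIRE
t=4: input=3 -> V=12
t=5: input=4 -> V=0 FIRE
t=6: input=2 -> V=8
t=7: input=2 -> V=0 FIRE
t=8: input=2 -> V=8
t=9: input=3 -> V=0 FIRE
t=10: input=4 -> V=0 FIRE
t=11: input=3 -> V=12
t=12: input=2 -> V=0 FIRE

Answer: 2 3 5 7 9 10 12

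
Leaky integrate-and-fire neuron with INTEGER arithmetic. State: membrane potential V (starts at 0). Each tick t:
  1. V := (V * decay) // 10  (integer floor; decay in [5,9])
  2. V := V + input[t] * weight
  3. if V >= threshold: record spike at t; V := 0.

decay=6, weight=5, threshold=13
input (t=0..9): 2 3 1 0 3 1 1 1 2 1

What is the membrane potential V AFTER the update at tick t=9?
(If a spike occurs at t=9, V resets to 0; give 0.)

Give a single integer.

t=0: input=2 -> V=10
t=1: input=3 -> V=0 FIRE
t=2: input=1 -> V=5
t=3: input=0 -> V=3
t=4: input=3 -> V=0 FIRE
t=5: input=1 -> V=5
t=6: input=1 -> V=8
t=7: input=1 -> V=9
t=8: input=2 -> V=0 FIRE
t=9: input=1 -> V=5

Answer: 5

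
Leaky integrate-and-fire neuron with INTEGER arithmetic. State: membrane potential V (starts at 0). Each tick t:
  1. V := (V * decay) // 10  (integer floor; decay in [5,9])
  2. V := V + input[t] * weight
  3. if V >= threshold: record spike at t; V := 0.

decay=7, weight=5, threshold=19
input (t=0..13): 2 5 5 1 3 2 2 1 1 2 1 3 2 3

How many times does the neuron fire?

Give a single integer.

Answer: 5

Derivation:
t=0: input=2 -> V=10
t=1: input=5 -> V=0 FIRE
t=2: input=5 -> V=0 FIRE
t=3: input=1 -> V=5
t=4: input=3 -> V=18
t=5: input=2 -> V=0 FIRE
t=6: input=2 -> V=10
t=7: input=1 -> V=12
t=8: input=1 -> V=13
t=9: input=2 -> V=0 FIRE
t=10: input=1 -> V=5
t=11: input=3 -> V=18
t=12: input=2 -> V=0 FIRE
t=13: input=3 -> V=15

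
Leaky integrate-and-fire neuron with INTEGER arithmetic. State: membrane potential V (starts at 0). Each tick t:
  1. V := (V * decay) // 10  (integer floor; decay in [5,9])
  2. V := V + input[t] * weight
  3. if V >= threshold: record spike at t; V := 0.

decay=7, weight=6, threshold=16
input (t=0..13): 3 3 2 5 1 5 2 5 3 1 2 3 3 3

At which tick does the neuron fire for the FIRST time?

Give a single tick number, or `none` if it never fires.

t=0: input=3 -> V=0 FIRE
t=1: input=3 -> V=0 FIRE
t=2: input=2 -> V=12
t=3: input=5 -> V=0 FIRE
t=4: input=1 -> V=6
t=5: input=5 -> V=0 FIRE
t=6: input=2 -> V=12
t=7: input=5 -> V=0 FIRE
t=8: input=3 -> V=0 FIRE
t=9: input=1 -> V=6
t=10: input=2 -> V=0 FIRE
t=11: input=3 -> V=0 FIRE
t=12: input=3 -> V=0 FIRE
t=13: input=3 -> V=0 FIRE

Answer: 0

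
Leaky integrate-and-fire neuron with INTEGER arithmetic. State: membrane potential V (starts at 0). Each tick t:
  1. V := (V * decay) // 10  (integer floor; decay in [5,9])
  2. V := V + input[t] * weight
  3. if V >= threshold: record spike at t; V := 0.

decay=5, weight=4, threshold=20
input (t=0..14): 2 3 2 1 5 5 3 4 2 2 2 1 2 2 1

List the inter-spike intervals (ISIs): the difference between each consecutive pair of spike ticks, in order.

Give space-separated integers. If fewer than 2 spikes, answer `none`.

Answer: 1 2

Derivation:
t=0: input=2 -> V=8
t=1: input=3 -> V=16
t=2: input=2 -> V=16
t=3: input=1 -> V=12
t=4: input=5 -> V=0 FIRE
t=5: input=5 -> V=0 FIRE
t=6: input=3 -> V=12
t=7: input=4 -> V=0 FIRE
t=8: input=2 -> V=8
t=9: input=2 -> V=12
t=10: input=2 -> V=14
t=11: input=1 -> V=11
t=12: input=2 -> V=13
t=13: input=2 -> V=14
t=14: input=1 -> V=11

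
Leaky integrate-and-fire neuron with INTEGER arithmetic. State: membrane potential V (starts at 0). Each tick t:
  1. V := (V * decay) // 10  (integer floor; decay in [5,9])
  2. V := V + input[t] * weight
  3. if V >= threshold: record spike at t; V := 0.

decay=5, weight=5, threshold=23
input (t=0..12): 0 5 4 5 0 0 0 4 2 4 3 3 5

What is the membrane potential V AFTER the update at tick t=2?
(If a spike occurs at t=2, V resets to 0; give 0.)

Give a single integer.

Answer: 20

Derivation:
t=0: input=0 -> V=0
t=1: input=5 -> V=0 FIRE
t=2: input=4 -> V=20
t=3: input=5 -> V=0 FIRE
t=4: input=0 -> V=0
t=5: input=0 -> V=0
t=6: input=0 -> V=0
t=7: input=4 -> V=20
t=8: input=2 -> V=20
t=9: input=4 -> V=0 FIRE
t=10: input=3 -> V=15
t=11: input=3 -> V=22
t=12: input=5 -> V=0 FIRE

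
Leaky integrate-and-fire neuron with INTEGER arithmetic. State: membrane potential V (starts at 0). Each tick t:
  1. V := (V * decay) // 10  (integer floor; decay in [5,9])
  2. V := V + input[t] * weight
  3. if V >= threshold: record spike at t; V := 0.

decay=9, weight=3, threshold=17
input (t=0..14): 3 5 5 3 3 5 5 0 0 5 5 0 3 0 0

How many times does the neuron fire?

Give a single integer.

t=0: input=3 -> V=9
t=1: input=5 -> V=0 FIRE
t=2: input=5 -> V=15
t=3: input=3 -> V=0 FIRE
t=4: input=3 -> V=9
t=5: input=5 -> V=0 FIRE
t=6: input=5 -> V=15
t=7: input=0 -> V=13
t=8: input=0 -> V=11
t=9: input=5 -> V=0 FIRE
t=10: input=5 -> V=15
t=11: input=0 -> V=13
t=12: input=3 -> V=0 FIRE
t=13: input=0 -> V=0
t=14: input=0 -> V=0

Answer: 5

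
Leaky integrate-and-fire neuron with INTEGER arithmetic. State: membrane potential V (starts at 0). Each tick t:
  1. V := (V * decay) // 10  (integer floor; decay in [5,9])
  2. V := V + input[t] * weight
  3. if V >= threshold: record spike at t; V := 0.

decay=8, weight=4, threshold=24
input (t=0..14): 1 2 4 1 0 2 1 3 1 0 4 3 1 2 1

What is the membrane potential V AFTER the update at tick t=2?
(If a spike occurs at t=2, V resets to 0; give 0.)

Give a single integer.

t=0: input=1 -> V=4
t=1: input=2 -> V=11
t=2: input=4 -> V=0 FIRE
t=3: input=1 -> V=4
t=4: input=0 -> V=3
t=5: input=2 -> V=10
t=6: input=1 -> V=12
t=7: input=3 -> V=21
t=8: input=1 -> V=20
t=9: input=0 -> V=16
t=10: input=4 -> V=0 FIRE
t=11: input=3 -> V=12
t=12: input=1 -> V=13
t=13: input=2 -> V=18
t=14: input=1 -> V=18

Answer: 0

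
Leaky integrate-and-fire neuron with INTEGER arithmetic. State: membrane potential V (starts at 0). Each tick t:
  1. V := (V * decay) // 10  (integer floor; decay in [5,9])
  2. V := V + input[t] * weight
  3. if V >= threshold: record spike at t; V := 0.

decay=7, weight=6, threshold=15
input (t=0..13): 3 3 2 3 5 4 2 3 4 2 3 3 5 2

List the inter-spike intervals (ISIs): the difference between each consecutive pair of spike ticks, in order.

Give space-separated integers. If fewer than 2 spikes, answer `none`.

Answer: 1 2 1 1 2 1 2 1 1

Derivation:
t=0: input=3 -> V=0 FIRE
t=1: input=3 -> V=0 FIRE
t=2: input=2 -> V=12
t=3: input=3 -> V=0 FIRE
t=4: input=5 -> V=0 FIRE
t=5: input=4 -> V=0 FIRE
t=6: input=2 -> V=12
t=7: input=3 -> V=0 FIRE
t=8: input=4 -> V=0 FIRE
t=9: input=2 -> V=12
t=10: input=3 -> V=0 FIRE
t=11: input=3 -> V=0 FIRE
t=12: input=5 -> V=0 FIRE
t=13: input=2 -> V=12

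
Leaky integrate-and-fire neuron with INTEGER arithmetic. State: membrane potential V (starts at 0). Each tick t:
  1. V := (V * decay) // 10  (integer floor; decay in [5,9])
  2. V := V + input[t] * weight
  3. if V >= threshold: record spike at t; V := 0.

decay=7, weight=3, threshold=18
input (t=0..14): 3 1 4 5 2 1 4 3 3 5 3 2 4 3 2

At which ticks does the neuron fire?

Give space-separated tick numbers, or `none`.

Answer: 2 6 9 12

Derivation:
t=0: input=3 -> V=9
t=1: input=1 -> V=9
t=2: input=4 -> V=0 FIRE
t=3: input=5 -> V=15
t=4: input=2 -> V=16
t=5: input=1 -> V=14
t=6: input=4 -> V=0 FIRE
t=7: input=3 -> V=9
t=8: input=3 -> V=15
t=9: input=5 -> V=0 FIRE
t=10: input=3 -> V=9
t=11: input=2 -> V=12
t=12: input=4 -> V=0 FIRE
t=13: input=3 -> V=9
t=14: input=2 -> V=12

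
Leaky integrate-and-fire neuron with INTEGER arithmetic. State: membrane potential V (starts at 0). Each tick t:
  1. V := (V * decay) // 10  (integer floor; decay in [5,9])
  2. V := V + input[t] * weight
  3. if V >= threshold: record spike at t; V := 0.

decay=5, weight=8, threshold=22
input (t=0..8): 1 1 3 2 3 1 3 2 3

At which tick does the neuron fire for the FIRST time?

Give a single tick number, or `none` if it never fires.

t=0: input=1 -> V=8
t=1: input=1 -> V=12
t=2: input=3 -> V=0 FIRE
t=3: input=2 -> V=16
t=4: input=3 -> V=0 FIRE
t=5: input=1 -> V=8
t=6: input=3 -> V=0 FIRE
t=7: input=2 -> V=16
t=8: input=3 -> V=0 FIRE

Answer: 2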